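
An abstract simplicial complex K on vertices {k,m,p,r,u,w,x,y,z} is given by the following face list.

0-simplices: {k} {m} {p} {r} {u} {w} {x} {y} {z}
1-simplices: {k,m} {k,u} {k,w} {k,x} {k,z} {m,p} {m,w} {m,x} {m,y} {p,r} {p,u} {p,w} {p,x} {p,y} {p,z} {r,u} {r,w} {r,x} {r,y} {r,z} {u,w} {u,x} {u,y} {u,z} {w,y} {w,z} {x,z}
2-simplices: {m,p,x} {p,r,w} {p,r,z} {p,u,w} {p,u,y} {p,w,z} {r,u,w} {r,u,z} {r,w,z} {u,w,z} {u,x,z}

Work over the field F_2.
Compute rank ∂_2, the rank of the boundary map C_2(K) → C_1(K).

n_0=9 n_1=27 n_2=11  [Z2]
∂1: piv[km,ku,kw,kx,kz,mp,my,pr] rk=8  ker:mw,mx,pu,pw,px,py,pz,ru,rw,rx,ry,rz,uw,ux,uy,uz,wy,wz,xz
∂2: piv[mpx,prw,prz,puw,puy,pwz,ruw,ruz,uxz] rk=9  ker:rwz,uwz
rk∂_2=9

rank∂_2=9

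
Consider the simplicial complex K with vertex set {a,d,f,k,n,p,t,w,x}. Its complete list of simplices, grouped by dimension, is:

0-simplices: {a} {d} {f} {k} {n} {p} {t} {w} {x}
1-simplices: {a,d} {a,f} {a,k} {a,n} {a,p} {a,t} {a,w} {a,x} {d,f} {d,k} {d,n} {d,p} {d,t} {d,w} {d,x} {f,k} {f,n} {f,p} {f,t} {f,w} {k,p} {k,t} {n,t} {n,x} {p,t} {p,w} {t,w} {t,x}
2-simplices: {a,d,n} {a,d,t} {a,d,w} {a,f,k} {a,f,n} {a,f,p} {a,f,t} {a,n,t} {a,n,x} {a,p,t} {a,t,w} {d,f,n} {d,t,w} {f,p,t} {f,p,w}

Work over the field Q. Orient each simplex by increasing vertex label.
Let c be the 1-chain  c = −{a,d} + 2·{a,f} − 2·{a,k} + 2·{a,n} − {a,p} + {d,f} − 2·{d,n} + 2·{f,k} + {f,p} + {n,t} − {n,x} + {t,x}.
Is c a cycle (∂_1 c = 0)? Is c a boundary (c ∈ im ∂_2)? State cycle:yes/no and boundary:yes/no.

n_0=9 n_1=28 n_2=15  [Q]
∂1: piv[ad,af,ak,an,ap,at,aw,ax] rk=8  ker:df,dk,dn,dp,dt,dw,dx,fk,fn,fp,ft,fw,kp,kt,nt,nx,pt,pw,tw,tx
∂2: piv[adn,adt,adw,afk,afn,afp,aft,ant,anx,apt,atw,dfn,fpw] rk=13  ker:dtw,fpt
∂1c = 0
c vs im∂2: residual ≠ 0 ⇒ not boundary

cycle:yes boundary:no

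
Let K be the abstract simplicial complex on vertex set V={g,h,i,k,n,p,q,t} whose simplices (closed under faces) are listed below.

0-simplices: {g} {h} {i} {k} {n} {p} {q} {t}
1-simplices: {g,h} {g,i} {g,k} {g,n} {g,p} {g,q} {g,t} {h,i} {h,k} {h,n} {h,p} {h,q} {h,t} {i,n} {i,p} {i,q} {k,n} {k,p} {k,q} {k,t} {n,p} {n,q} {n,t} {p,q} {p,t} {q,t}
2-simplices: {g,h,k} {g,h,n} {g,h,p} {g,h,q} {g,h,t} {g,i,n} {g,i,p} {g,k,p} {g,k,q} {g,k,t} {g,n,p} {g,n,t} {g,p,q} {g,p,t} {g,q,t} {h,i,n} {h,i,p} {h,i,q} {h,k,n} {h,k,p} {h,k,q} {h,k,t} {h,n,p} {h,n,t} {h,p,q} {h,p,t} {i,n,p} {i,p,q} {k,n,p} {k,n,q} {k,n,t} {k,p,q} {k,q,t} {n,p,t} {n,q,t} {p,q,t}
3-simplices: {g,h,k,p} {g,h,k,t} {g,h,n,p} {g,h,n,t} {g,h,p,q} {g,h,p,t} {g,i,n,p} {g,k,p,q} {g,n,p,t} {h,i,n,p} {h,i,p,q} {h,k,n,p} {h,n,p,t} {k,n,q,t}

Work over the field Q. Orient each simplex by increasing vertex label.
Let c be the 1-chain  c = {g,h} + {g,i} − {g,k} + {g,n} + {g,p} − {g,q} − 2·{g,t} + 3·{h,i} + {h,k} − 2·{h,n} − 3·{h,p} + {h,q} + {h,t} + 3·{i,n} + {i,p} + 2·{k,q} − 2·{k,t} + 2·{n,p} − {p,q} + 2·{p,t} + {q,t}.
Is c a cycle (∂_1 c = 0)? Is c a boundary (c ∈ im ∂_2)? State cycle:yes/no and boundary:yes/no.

cycle:yes boundary:yes

n_0=8 n_1=26 n_2=36 n_3=14  [Q]
∂1: piv[gh,gi,gk,gn,gp,gq,gt] rk=7  ker:hi,hk,hn,hp,hq,ht,in,ip,iq,kn,kp,kq,kt,np,nq,nt,pq,pt,qt
∂2: piv[ghk,ghn,ghp,ghq,ght,gin,gip,gkp,gkq,gkt,gnp,gnt,gpq,gpt,gqt,hin,hiq,hkn,knq] rk=19  ker:hip,hkp,hkq,hkt,hnp,hnt,hpq,hpt,inp,ipq,knp,knt,kpq,kqt,npt,nqt,pqt
∂3: piv[ghkp,ghkt,ghnp,ghnt,ghpq,ghpt,ginp,gkpq,gnpt,hinp,hipq,hknp,knqt] rk=13  ker:hnpt
∂1c = 0
c vs im∂2: reduces to 0 ⇒ boundary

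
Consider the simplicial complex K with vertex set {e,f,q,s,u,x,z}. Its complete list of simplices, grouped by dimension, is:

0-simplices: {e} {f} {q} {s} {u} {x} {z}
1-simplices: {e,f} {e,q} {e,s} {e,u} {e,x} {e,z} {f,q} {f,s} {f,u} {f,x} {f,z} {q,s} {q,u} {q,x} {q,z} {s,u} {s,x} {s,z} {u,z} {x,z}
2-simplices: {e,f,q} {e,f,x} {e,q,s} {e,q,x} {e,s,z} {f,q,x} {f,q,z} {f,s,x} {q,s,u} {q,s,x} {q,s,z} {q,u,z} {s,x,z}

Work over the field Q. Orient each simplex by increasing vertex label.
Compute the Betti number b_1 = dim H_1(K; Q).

b_1=2

n_0=7 n_1=20 n_2=13  [Q]
∂1: piv[ef,eq,es,eu,ex,ez] rk=6  ker:fq,fs,fu,fx,fz,qs,qu,qx,qz,su,sx,sz,uz,xz
∂2: piv[efq,efx,eqs,eqx,esz,fqz,fsx,qsu,qsx,qsz,quz,sxz] rk=12  ker:fqx
b_1=(20−6)−12=2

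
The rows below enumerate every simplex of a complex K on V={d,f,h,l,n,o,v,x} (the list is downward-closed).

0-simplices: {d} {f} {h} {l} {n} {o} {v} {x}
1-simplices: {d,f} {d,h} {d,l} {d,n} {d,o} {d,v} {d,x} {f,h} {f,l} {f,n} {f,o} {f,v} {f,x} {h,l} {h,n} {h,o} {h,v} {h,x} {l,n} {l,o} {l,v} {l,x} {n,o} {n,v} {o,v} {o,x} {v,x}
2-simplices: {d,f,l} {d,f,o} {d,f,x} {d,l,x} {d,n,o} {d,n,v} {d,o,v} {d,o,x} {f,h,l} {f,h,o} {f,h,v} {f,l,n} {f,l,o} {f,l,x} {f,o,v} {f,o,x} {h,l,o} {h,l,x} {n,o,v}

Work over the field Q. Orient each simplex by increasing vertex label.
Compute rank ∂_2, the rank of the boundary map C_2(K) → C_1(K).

rank∂_2=15

n_0=8 n_1=27 n_2=19  [Q]
∂1: piv[df,dh,dl,dn,do,dv,dx] rk=7  ker:fh,fl,fn,fo,fv,fx,hl,hn,ho,hv,hx,ln,lo,lv,lx,no,nv,ov,ox,vx
∂2: piv[dfl,dfo,dfx,dlx,dno,dnv,dov,dox,fhl,fho,fhv,fln,flo,fov,hlx] rk=15  ker:flx,fox,hlo,nov
rk∂_2=15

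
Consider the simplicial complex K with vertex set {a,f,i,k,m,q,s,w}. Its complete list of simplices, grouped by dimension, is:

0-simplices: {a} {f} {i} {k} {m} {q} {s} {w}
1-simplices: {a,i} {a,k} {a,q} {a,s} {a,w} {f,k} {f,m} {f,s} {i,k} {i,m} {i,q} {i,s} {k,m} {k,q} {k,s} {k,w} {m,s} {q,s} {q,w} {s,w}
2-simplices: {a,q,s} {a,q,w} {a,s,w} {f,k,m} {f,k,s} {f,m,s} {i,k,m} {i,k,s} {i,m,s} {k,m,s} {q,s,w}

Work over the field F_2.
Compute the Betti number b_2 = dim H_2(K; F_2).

n_0=8 n_1=20 n_2=11  [Z2]
∂1: piv[ai,ak,aq,as,aw,fk,fm] rk=7  ker:fs,ik,im,iq,is,km,kq,ks,kw,ms,qs,qw,sw
∂2: piv[aqs,aqw,asw,fkm,fks,fms,ikm,iks] rk=8  ker:ims,kms,qsw
b_2=(11−8)−0=3

b_2=3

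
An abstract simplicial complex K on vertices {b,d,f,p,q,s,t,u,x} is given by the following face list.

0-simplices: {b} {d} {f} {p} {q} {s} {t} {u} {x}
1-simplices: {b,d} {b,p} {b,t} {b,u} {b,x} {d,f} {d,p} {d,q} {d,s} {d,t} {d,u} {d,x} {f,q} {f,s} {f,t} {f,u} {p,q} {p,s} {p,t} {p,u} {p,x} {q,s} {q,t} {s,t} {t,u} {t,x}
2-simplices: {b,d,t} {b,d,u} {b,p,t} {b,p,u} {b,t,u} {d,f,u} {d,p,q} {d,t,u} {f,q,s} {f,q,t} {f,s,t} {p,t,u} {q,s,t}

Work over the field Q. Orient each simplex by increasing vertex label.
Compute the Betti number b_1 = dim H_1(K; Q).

b_1=8

n_0=9 n_1=26 n_2=13  [Q]
∂1: piv[bd,bp,bt,bu,bx,df,dq,ds] rk=8  ker:dp,dt,du,dx,fq,fs,ft,fu,pq,ps,pt,pu,px,qs,qt,st,tu,tx
∂2: piv[bdt,bdu,bpt,bpu,btu,dfu,dpq,fqs,fqt,fst] rk=10  ker:dtu,ptu,qst
b_1=(26−8)−10=8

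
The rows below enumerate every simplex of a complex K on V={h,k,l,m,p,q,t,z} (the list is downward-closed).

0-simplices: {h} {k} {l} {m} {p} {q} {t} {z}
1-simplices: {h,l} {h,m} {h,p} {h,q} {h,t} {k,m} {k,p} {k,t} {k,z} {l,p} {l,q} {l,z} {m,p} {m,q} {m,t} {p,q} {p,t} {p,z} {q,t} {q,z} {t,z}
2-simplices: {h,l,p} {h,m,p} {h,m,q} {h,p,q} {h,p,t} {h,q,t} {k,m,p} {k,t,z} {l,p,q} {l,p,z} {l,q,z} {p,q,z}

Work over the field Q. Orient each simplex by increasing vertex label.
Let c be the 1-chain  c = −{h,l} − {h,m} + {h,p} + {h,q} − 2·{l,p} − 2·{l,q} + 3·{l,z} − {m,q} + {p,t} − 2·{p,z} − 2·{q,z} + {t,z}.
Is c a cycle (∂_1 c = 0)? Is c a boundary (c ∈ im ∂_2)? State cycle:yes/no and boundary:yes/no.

cycle:yes boundary:no

n_0=8 n_1=21 n_2=12  [Q]
∂1: piv[hl,hm,hp,hq,ht,km,kz] rk=7  ker:kp,kt,lp,lq,lz,mp,mq,mt,pq,pt,pz,qt,qz,tz
∂2: piv[hlp,hmp,hmq,hpq,hpt,hqt,kmp,ktz,lpq,lpz,lqz] rk=11  ker:pqz
∂1c = 0
c vs im∂2: residual ≠ 0 ⇒ not boundary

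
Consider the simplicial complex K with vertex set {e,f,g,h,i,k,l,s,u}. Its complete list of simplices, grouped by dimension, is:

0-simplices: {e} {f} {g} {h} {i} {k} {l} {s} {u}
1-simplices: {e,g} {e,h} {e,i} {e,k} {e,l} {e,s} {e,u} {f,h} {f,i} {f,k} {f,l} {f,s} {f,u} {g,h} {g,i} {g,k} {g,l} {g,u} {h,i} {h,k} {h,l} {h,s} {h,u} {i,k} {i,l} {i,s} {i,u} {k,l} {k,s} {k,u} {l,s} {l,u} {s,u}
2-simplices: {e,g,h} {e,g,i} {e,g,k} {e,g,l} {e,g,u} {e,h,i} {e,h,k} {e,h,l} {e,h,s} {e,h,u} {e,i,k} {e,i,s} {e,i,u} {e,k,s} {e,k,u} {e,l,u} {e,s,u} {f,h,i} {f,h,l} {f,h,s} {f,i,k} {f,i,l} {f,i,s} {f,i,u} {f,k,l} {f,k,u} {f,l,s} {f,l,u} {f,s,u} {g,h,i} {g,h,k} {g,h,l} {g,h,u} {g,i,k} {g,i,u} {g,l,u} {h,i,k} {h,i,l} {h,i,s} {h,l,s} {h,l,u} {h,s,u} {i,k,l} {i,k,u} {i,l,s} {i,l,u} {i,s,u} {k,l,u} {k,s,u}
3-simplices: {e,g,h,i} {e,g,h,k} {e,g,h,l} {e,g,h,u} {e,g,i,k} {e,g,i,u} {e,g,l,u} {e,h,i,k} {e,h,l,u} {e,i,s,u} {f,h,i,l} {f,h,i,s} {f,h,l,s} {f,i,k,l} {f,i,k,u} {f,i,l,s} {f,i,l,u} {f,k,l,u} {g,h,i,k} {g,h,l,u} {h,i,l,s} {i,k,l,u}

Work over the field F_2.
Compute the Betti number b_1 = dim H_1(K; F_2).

n_0=9 n_1=33 n_2=49 n_3=22  [Z2]
∂1: piv[eg,eh,ei,ek,el,es,eu,fh] rk=8  ker:fi,fk,fl,fs,fu,gh,gi,gk,gl,gu,hi,hk,hl,hs,hu,ik,il,is,iu,kl,ks,ku,ls,lu,su
∂2: piv[egh,egi,egk,egl,egu,ehi,ehk,ehl,ehs,ehu,eik,eis,eiu,eks,eku,elu,esu,fhi,fhl,fhs,fik,fil,fiu,fkl,fls] rk=25  ker:fis,fku,flu,fsu,ghi,ghk,ghl,ghu,gik,giu,glu,hik,hil,his,hls,hlu,hsu,ikl,iku,ils,ilu,isu,klu,ksu
∂3: piv[eghi,eghk,eghl,eghu,egik,egiu,eglu,ehik,ehlu,eisu,fhil,fhis,fhls,fikl,fiku,fils,filu,fklu] rk=18  ker:ghik,ghlu,hils,iklu
b_1=(33−8)−25=0

b_1=0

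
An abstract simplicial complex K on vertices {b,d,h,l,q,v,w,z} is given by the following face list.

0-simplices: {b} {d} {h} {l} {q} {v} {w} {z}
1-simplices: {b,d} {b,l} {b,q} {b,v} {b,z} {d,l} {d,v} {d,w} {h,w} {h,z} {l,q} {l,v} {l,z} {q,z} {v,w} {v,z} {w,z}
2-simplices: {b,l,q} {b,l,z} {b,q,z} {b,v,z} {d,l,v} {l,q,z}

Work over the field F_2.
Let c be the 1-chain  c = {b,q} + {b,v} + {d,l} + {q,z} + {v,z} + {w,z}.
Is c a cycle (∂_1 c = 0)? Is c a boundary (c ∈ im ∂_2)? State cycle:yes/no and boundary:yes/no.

n_0=8 n_1=17 n_2=6  [Z2]
∂1: piv[bd,bl,bq,bv,bz,dw,hw] rk=7  ker:dl,dv,hz,lq,lv,lz,qz,vw,vz,wz
∂2: piv[blq,blz,bqz,bvz,dlv] rk=5  ker:lqz
∂1c = {d} + {l} + {w} + {z}

cycle:no boundary:no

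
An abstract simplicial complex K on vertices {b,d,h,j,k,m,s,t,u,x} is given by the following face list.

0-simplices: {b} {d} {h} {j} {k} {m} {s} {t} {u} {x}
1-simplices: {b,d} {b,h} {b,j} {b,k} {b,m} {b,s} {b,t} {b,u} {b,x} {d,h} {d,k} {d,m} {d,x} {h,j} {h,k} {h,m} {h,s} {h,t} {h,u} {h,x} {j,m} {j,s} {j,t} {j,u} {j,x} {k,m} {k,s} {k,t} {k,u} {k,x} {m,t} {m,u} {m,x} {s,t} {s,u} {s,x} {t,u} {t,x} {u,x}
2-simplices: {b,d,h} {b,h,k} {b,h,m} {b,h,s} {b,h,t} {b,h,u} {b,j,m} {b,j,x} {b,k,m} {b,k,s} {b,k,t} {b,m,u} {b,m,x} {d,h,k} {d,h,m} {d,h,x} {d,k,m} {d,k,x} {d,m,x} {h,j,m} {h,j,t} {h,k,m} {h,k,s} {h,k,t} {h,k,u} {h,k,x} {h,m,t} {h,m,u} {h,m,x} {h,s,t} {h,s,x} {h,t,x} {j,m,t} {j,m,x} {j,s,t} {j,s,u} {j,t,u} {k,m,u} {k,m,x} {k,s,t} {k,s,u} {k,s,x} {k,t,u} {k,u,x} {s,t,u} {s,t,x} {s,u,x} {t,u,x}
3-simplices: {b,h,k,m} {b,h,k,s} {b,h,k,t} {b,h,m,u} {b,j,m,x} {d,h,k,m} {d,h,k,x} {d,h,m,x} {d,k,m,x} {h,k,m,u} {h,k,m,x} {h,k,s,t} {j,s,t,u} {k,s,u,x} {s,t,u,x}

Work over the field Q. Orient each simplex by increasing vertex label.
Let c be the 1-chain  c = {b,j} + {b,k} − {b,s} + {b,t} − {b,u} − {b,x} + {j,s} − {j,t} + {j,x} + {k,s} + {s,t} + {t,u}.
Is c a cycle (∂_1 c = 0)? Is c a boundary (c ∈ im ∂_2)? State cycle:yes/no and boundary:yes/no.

n_0=10 n_1=39 n_2=48 n_3=15  [Q]
∂1: piv[bd,bh,bj,bk,bm,bs,bt,bu,bx] rk=9  ker:dh,dk,dm,dx,hj,hk,hm,hs,ht,hu,hx,jm,js,jt,ju,jx,km,ks,kt,ku,kx,mt,mu,mx,st,su,sx,tu,tx,ux
∂2: piv[bdh,bhk,bhm,bhs,bht,bhu,bjm,bjx,bkm,bks,bkt,bmu,bmx,dhk,dhm,dhx,dkx,dmx,hjm,hjt,hku,hmt,hst,hsx,htx,jst,jsu,jtu,ksu,kux] rk=30  ker:dkm,hkm,hks,hkt,hkx,hmu,hmx,jmt,jmx,kmu,kmx,kst,ksx,ktu,stu,stx,sux,tux
∂3: piv[bhkm,bhks,bhkt,bhmu,bjmx,dhkm,dhkx,dhmx,dkmx,hkmu,hkst,jstu,ksux,stux] rk=14  ker:hkmx
∂1c = 0
c vs im∂2: reduces to 0 ⇒ boundary

cycle:yes boundary:yes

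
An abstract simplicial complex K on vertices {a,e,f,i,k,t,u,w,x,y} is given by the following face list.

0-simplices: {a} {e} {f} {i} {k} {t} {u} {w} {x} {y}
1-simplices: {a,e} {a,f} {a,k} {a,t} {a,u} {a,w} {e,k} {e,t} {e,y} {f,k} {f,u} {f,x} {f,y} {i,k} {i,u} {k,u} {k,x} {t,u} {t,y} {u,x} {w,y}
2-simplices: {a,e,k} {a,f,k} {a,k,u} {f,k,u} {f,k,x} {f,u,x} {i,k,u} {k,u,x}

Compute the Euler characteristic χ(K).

n_0=10 n_1=21 n_2=8
χ=+10−21+8=-3

χ(K)=-3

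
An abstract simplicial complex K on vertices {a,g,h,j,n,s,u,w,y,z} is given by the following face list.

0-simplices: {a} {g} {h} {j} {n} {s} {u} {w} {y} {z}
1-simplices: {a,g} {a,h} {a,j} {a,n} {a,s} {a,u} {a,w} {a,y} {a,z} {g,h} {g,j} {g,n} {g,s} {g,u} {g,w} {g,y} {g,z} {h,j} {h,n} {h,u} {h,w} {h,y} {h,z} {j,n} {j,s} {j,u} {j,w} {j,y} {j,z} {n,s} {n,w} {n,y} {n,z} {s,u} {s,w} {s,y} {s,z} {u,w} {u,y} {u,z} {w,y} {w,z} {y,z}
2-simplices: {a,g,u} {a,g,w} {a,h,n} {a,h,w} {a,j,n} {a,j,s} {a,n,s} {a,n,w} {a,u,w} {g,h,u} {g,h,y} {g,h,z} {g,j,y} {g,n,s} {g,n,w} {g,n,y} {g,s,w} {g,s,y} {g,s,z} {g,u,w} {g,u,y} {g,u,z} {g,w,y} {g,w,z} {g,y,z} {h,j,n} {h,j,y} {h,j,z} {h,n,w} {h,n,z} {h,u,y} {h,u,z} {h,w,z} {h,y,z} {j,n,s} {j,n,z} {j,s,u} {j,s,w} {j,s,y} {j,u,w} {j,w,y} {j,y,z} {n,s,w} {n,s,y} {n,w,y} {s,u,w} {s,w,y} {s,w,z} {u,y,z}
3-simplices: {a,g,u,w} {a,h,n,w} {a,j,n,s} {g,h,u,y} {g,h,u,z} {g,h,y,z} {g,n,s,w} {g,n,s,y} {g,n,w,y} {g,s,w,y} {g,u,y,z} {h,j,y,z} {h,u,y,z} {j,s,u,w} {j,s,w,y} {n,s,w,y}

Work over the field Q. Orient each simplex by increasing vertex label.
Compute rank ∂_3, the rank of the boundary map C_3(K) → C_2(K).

rank∂_3=14

n_0=10 n_1=43 n_2=49 n_3=16  [Q]
∂1: piv[ag,ah,aj,an,as,au,aw,ay,az] rk=9  ker:gh,gj,gn,gs,gu,gw,gy,gz,hj,hn,hu,hw,hy,hz,jn,js,ju,jw,jy,jz,ns,nw,ny,nz,su,sw,sy,sz,uw,uy,uz,wy,wz,yz
∂2: piv[agu,agw,ahn,ahw,ajn,ajs,ans,anw,auw,ghu,ghy,ghz,gjy,gns,gnw,gny,gsw,gsy,gsz,guy,guz,gwy,gwz,gyz,hjn,hjy,hjz,hnz,hwz,jsu,jsw,juw] rk=32  ker:guw,hnw,huy,huz,hyz,jns,jnz,jsy,jwy,jyz,nsw,nsy,nwy,suw,swy,swz,uyz
∂3: piv[aguw,ahnw,ajns,ghuy,ghuz,ghyz,gnsw,gnsy,gnwy,gswy,guyz,hjyz,jsuw,jswy] rk=14  ker:huyz,nswy
rk∂_3=14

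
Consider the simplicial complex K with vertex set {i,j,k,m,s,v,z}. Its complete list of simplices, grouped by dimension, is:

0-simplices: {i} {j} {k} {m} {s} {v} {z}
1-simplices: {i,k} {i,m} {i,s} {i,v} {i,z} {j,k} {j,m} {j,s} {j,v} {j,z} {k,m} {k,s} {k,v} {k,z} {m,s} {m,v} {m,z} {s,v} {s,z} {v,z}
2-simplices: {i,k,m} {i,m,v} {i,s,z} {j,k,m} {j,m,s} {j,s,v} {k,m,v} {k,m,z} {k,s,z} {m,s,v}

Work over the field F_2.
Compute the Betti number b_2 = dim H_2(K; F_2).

n_0=7 n_1=20 n_2=10  [Z2]
∂1: piv[ik,im,is,iv,iz,jk] rk=6  ker:jm,js,jv,jz,km,ks,kv,kz,ms,mv,mz,sv,sz,vz
∂2: piv[ikm,imv,isz,jkm,jms,jsv,kmv,kmz,ksz,msv] rk=10
b_2=(10−10)−0=0

b_2=0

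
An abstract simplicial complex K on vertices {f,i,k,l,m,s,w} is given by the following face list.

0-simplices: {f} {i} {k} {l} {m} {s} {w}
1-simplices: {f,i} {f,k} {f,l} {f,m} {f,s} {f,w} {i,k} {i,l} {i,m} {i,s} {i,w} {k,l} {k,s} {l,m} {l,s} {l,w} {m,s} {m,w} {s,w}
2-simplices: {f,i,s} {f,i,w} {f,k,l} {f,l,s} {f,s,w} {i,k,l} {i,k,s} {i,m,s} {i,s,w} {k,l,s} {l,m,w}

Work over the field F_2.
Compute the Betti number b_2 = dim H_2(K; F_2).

n_0=7 n_1=19 n_2=11  [Z2]
∂1: piv[fi,fk,fl,fm,fs,fw] rk=6  ker:ik,il,im,is,iw,kl,ks,lm,ls,lw,ms,mw,sw
∂2: piv[fis,fiw,fkl,fls,fsw,ikl,iks,ims,kls,lmw] rk=10  ker:isw
b_2=(11−10)−0=1

b_2=1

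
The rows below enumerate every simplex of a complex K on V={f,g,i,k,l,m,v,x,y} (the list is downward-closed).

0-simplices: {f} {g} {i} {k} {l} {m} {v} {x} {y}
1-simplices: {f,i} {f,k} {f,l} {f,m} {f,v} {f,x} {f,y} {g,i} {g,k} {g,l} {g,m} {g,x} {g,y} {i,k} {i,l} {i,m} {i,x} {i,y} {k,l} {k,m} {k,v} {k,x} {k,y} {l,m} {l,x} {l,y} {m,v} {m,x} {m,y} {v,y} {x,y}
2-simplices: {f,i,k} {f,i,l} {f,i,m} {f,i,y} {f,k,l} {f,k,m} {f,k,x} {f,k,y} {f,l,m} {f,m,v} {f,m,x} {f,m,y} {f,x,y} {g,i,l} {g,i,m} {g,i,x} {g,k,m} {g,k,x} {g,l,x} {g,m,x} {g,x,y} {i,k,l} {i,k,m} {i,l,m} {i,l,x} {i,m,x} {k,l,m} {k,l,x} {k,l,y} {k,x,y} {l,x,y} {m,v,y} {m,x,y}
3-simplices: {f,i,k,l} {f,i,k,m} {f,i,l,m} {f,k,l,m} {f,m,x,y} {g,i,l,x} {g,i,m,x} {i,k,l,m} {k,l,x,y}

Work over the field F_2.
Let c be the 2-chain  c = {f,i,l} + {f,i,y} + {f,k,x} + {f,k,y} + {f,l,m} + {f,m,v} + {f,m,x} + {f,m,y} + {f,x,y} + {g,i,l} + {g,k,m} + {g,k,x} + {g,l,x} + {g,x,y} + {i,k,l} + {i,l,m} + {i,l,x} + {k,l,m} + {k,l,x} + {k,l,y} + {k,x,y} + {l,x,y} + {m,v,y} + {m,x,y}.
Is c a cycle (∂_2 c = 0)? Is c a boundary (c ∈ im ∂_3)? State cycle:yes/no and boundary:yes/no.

cycle:no boundary:no

n_0=9 n_1=31 n_2=33 n_3=9  [Z2]
∂1: piv[fi,fk,fl,fm,fv,fx,fy,gi] rk=8  ker:gk,gl,gm,gx,gy,ik,il,im,ix,iy,kl,km,kv,kx,ky,lm,lx,ly,mv,mx,my,vy,xy
∂2: piv[fik,fil,fim,fiy,fkl,fkm,fkx,fky,flm,fmv,fmx,fmy,fxy,gil,gim,gix,gkm,gkx,glx,gxy,kly,mvy] rk=22  ker:gmx,ikl,ikm,ilm,ilx,imx,klm,klx,kxy,lxy,mxy
∂3: piv[fikl,fikm,film,fklm,fmxy,gilx,gimx,klxy] rk=8  ker:iklm
∂2c = {f,v} + {f,x} + {g,i} + {g,m} + {g,x} + {g,y} + {i,k} + {i,l} + {i,m} + {i,x} + {i,y} + {k,y} + {l,m} + {m,y} + {v,y} + {x,y}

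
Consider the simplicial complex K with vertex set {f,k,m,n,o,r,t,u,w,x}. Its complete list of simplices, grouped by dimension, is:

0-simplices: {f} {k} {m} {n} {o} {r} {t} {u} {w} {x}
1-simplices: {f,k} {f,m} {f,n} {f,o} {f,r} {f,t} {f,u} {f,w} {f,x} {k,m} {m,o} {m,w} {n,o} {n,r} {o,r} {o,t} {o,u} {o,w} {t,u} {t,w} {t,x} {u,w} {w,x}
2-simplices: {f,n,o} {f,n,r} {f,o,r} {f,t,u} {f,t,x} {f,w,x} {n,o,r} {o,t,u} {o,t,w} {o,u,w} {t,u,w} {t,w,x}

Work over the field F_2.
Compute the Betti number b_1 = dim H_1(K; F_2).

b_1=4

n_0=10 n_1=23 n_2=12  [Z2]
∂1: piv[fk,fm,fn,fo,fr,ft,fu,fw,fx] rk=9  ker:km,mo,mw,no,nr,or,ot,ou,ow,tu,tw,tx,uw,wx
∂2: piv[fno,fnr,for,ftu,ftx,fwx,otu,otw,ouw,twx] rk=10  ker:nor,tuw
b_1=(23−9)−10=4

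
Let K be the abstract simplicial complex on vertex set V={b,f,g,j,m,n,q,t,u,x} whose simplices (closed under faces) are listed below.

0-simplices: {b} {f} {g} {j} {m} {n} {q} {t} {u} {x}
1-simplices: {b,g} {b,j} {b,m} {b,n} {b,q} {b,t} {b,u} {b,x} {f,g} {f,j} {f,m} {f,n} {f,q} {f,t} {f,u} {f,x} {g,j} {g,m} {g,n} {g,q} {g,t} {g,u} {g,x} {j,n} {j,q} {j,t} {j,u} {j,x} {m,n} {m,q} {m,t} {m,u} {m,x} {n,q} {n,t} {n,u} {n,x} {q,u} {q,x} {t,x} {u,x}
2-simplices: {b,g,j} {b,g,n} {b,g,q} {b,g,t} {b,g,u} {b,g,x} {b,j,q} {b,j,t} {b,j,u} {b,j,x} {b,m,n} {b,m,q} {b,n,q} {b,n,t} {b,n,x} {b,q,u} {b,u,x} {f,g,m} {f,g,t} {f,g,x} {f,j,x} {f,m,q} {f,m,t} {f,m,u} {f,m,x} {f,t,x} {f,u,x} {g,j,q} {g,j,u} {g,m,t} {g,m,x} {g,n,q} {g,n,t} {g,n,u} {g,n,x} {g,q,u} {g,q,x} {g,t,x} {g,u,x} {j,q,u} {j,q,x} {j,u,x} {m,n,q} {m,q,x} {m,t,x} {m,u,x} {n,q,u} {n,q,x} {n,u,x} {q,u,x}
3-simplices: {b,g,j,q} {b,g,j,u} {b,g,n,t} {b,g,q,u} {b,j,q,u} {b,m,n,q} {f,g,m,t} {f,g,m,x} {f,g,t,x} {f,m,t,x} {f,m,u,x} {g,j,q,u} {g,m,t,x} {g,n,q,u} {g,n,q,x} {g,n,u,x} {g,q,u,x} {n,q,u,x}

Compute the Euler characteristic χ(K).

n_0=10 n_1=41 n_2=50 n_3=18
χ=+10−41+50−18=1

χ(K)=1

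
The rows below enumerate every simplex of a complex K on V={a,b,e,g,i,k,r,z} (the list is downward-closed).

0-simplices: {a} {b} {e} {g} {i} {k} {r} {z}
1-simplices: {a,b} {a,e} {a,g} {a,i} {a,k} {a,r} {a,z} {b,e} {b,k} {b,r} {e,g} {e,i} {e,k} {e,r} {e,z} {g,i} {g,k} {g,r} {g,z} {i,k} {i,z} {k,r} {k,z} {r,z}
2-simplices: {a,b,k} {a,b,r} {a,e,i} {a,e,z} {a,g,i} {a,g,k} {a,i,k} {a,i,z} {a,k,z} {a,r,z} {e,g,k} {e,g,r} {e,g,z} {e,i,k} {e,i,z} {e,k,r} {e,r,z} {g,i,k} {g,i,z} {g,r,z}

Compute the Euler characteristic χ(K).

χ(K)=4

n_0=8 n_1=24 n_2=20
χ=+8−24+20=4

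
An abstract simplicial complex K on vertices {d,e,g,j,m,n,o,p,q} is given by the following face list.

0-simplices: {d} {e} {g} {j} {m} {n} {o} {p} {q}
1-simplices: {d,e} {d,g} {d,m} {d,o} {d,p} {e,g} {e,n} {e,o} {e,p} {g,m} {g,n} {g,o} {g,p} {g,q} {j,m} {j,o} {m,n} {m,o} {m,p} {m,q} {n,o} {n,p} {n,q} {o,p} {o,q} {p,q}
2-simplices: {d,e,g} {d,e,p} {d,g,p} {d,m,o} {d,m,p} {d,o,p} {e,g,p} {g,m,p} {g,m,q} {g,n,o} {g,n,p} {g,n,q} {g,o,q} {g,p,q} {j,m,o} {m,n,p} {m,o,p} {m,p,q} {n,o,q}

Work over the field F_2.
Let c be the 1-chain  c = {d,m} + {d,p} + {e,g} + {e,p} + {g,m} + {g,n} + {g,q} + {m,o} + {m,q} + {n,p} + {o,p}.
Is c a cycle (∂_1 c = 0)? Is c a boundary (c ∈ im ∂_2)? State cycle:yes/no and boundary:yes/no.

cycle:yes boundary:yes

n_0=9 n_1=26 n_2=19  [Z2]
∂1: piv[de,dg,dm,do,dp,en,gq,jm] rk=8  ker:eg,eo,ep,gm,gn,go,gp,jo,mn,mo,mp,mq,no,np,nq,op,oq,pq
∂2: piv[deg,dep,dgp,dmo,dmp,dop,gmp,gmq,gno,gnp,gnq,goq,gpq,jmo,mnp] rk=15  ker:egp,mop,mpq,noq
∂1c = 0
c vs im∂2: reduces to 0 ⇒ boundary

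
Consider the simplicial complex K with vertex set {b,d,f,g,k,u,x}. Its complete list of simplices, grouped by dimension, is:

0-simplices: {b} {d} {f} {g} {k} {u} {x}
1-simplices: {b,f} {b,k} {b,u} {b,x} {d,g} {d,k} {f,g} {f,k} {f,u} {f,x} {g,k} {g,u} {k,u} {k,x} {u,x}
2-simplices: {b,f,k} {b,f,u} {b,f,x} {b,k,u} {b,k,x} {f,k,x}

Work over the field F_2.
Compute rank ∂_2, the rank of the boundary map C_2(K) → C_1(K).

n_0=7 n_1=15 n_2=6  [Z2]
∂1: piv[bf,bk,bu,bx,dg,dk] rk=6  ker:fg,fk,fu,fx,gk,gu,ku,kx,ux
∂2: piv[bfk,bfu,bfx,bku,bkx] rk=5  ker:fkx
rk∂_2=5

rank∂_2=5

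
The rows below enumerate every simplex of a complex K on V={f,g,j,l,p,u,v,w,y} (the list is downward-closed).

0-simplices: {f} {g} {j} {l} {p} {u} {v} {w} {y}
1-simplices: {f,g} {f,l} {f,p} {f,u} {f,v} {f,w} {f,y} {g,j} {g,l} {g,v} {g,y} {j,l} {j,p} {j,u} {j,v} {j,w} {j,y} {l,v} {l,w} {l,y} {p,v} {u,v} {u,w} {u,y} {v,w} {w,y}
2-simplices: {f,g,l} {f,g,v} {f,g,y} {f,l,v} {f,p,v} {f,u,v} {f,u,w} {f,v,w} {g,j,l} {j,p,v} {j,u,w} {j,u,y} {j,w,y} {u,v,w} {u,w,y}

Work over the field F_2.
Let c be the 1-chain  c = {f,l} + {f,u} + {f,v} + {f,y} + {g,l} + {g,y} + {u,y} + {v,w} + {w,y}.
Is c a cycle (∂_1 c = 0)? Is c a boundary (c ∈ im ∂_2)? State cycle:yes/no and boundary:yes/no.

n_0=9 n_1=26 n_2=15  [Z2]
∂1: piv[fg,fl,fp,fu,fv,fw,fy,gj] rk=8  ker:gl,gv,gy,jl,jp,ju,jv,jw,jy,lv,lw,ly,pv,uv,uw,uy,vw,wy
∂2: piv[fgl,fgv,fgy,flv,fpv,fuv,fuw,fvw,gjl,jpv,juw,juy,jwy] rk=13  ker:uvw,uwy
∂1c = 0
c vs im∂2: reduces to 0 ⇒ boundary

cycle:yes boundary:yes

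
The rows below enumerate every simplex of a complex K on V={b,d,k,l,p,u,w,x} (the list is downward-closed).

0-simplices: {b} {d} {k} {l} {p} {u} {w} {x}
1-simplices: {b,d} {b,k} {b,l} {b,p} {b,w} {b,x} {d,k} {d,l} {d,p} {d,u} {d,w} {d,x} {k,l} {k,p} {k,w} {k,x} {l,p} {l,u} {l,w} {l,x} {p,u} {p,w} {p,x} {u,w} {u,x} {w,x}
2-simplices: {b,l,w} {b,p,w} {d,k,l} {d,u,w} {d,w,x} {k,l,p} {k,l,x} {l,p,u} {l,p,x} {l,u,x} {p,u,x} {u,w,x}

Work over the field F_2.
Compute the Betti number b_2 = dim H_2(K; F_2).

b_2=1

n_0=8 n_1=26 n_2=12  [Z2]
∂1: piv[bd,bk,bl,bp,bw,bx,du] rk=7  ker:dk,dl,dp,dw,dx,kl,kp,kw,kx,lp,lu,lw,lx,pu,pw,px,uw,ux,wx
∂2: piv[blw,bpw,dkl,duw,dwx,klp,klx,lpu,lpx,lux,uwx] rk=11  ker:pux
b_2=(12−11)−0=1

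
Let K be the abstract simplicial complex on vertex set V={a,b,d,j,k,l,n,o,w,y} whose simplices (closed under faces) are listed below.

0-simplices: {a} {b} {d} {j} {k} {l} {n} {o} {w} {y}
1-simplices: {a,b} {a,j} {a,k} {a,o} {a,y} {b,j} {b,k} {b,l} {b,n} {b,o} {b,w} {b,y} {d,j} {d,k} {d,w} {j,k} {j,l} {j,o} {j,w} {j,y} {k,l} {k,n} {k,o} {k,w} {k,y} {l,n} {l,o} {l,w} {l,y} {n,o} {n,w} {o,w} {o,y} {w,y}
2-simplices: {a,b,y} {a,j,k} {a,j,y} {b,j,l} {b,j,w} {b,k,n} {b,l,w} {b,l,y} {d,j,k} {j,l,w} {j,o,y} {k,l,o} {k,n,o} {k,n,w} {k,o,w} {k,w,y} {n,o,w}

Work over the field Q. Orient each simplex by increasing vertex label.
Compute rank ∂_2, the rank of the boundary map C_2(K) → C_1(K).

n_0=10 n_1=34 n_2=17  [Q]
∂1: piv[ab,aj,ak,ao,ay,bl,bn,bw,dj] rk=9  ker:bj,bk,bo,by,dk,dw,jk,jl,jo,jw,jy,kl,kn,ko,kw,ky,ln,lo,lw,ly,no,nw,ow,oy,wy
∂2: piv[aby,ajk,ajy,bjl,bjw,bkn,blw,bly,djk,joy,klo,kno,knw,kow,kwy] rk=15  ker:jlw,now
rk∂_2=15

rank∂_2=15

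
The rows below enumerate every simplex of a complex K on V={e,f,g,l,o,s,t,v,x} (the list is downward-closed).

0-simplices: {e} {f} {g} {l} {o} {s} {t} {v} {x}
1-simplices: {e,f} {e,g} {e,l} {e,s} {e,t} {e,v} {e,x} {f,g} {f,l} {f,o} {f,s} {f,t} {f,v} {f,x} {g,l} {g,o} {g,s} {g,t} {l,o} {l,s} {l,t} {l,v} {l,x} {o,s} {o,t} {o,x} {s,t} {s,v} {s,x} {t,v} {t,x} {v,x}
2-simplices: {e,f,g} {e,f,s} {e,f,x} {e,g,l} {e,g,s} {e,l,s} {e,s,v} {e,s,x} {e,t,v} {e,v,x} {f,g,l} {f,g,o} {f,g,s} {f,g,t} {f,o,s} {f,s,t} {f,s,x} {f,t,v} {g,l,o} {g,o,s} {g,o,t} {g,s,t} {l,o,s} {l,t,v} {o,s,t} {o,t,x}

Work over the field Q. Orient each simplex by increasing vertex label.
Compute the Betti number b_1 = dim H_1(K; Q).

b_1=4

n_0=9 n_1=32 n_2=26  [Q]
∂1: piv[ef,eg,el,es,et,ev,ex,fo] rk=8  ker:fg,fl,fs,ft,fv,fx,gl,go,gs,gt,lo,ls,lt,lv,lx,os,ot,ox,st,sv,sx,tv,tx,vx
∂2: piv[efg,efs,efx,egl,egs,els,esv,esx,etv,evx,fgl,fgo,fgt,fos,fst,ftv,glo,got,ltv,otx] rk=20  ker:fgs,fsx,gos,gst,los,ost
b_1=(32−8)−20=4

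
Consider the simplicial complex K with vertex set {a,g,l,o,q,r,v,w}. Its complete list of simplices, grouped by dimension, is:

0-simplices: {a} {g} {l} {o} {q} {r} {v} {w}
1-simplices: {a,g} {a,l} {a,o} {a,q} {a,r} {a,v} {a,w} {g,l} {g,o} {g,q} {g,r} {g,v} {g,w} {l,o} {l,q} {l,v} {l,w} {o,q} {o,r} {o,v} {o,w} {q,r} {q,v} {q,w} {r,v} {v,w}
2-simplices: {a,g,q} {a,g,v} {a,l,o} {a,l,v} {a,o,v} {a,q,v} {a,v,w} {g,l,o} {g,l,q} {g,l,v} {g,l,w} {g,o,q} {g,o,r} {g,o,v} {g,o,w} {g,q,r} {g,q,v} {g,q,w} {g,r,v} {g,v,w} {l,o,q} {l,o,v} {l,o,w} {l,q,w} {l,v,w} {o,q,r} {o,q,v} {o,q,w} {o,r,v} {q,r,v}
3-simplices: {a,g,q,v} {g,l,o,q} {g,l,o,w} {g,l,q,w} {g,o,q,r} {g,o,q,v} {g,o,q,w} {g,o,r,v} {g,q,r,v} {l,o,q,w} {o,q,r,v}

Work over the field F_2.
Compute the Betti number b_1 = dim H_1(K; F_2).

n_0=8 n_1=26 n_2=30 n_3=11  [Z2]
∂1: piv[ag,al,ao,aq,ar,av,aw] rk=7  ker:gl,go,gq,gr,gv,gw,lo,lq,lv,lw,oq,or,ov,ow,qr,qv,qw,rv,vw
∂2: piv[agq,agv,alo,alv,aov,aqv,avw,glo,glq,glv,glw,goq,gor,gow,gqr,gqw,grv,gvw] rk=18  ker:gov,gqv,loq,lov,low,lqw,lvw,oqr,oqv,oqw,orv,qrv
∂3: piv[agqv,gloq,glow,glqw,goqr,goqv,goqw,gorv,gqrv] rk=9  ker:loqw,oqrv
b_1=(26−7)−18=1

b_1=1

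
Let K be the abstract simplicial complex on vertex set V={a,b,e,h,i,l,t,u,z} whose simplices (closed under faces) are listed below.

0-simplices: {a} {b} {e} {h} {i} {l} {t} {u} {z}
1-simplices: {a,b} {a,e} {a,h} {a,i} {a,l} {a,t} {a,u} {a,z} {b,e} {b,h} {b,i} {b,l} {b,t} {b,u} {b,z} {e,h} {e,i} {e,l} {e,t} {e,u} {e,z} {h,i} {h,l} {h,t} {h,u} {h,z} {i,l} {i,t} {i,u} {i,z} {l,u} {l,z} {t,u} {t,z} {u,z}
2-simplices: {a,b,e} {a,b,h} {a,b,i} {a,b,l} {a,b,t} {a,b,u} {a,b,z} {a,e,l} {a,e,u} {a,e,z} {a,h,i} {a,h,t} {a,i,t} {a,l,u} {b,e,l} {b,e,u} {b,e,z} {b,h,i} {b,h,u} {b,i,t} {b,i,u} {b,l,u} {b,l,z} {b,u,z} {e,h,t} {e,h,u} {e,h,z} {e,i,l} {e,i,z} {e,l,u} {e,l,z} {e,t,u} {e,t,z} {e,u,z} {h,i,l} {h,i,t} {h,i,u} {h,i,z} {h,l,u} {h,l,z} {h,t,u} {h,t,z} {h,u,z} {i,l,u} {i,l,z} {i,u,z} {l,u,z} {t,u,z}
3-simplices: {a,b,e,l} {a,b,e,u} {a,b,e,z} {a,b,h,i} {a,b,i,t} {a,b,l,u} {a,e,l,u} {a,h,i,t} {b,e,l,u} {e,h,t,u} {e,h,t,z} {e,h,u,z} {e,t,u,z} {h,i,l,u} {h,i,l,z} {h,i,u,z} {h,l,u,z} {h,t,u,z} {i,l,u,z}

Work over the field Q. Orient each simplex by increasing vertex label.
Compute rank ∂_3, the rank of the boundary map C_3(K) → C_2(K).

n_0=9 n_1=35 n_2=48 n_3=19  [Q]
∂1: piv[ab,ae,ah,ai,al,at,au,az] rk=8  ker:be,bh,bi,bl,bt,bu,bz,eh,ei,el,et,eu,ez,hi,hl,ht,hu,hz,il,it,iu,iz,lu,lz,tu,tz,uz
∂2: piv[abe,abh,abi,abl,abt,abu,abz,ael,aeu,aez,ahi,aht,ait,alu,bhu,biu,blz,buz,eht,ehu,ehz,eil,eiz,etu,etz,hil,hiz] rk=27  ker:bel,beu,bez,bhi,bit,blu,elu,elz,euz,hit,hiu,hlu,hlz,htu,htz,huz,ilu,ilz,iuz,luz,tuz
∂3: piv[abel,abeu,abez,abhi,abit,ablu,aelu,ahit,ehtu,ehtz,ehuz,etuz,hilu,hilz,hiuz,hluz] rk=16  ker:belu,htuz,iluz
rk∂_3=16

rank∂_3=16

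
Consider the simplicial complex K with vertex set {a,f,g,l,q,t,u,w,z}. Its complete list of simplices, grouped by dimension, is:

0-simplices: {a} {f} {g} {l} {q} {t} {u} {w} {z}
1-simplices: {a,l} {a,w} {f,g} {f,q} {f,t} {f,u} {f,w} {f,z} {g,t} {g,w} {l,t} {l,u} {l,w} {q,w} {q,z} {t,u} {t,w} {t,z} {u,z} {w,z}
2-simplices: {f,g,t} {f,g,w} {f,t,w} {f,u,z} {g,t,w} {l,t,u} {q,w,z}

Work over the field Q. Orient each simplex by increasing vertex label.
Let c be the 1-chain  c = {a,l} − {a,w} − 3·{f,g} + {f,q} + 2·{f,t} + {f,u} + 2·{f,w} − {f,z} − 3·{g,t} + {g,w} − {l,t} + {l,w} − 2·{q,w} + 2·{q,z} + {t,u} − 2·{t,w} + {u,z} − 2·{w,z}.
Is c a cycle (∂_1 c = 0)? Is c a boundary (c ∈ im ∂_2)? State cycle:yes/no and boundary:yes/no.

n_0=9 n_1=20 n_2=7  [Q]
∂1: piv[al,aw,fg,fq,ft,fu,fw,fz] rk=8  ker:gt,gw,lt,lu,lw,qw,qz,tu,tw,tz,uz,wz
∂2: piv[fgt,fgw,ftw,fuz,ltu,qwz] rk=6  ker:gtw
∂1c = −2·{f} − {g} + {l} + {q} − {t} + {u} + {w}

cycle:no boundary:no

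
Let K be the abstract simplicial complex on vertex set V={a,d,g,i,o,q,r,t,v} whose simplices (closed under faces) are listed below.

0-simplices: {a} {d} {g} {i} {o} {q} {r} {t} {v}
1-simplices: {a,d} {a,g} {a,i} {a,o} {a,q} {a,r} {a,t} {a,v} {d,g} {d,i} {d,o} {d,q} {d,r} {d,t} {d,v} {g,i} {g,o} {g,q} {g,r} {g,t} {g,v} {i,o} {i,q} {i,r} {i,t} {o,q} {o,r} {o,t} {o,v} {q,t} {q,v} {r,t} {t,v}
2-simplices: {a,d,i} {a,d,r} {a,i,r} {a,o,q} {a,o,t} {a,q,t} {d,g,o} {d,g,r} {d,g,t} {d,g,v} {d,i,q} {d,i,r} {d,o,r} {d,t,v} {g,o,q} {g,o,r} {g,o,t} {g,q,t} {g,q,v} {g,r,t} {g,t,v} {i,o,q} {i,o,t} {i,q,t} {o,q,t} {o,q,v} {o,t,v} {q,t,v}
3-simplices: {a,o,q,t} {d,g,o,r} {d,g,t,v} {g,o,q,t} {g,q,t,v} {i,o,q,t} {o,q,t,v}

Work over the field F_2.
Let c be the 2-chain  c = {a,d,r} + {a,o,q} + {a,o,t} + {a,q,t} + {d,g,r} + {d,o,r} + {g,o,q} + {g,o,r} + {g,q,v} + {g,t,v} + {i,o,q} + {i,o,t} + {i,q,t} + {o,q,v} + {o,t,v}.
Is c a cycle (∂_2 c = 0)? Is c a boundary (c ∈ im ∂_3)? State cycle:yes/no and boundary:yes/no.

cycle:no boundary:no

n_0=9 n_1=33 n_2=28 n_3=7  [Z2]
∂1: piv[ad,ag,ai,ao,aq,ar,at,av] rk=8  ker:dg,di,do,dq,dr,dt,dv,gi,go,gq,gr,gt,gv,io,iq,ir,it,oq,or,ot,ov,qt,qv,rt,tv
∂2: piv[adi,adr,air,aoq,aot,aqt,dgo,dgr,dgt,dgv,diq,dor,dtv,goq,got,gqv,grt,ioq,iot,oqv] rk=20  ker:dir,gor,gqt,gtv,iqt,oqt,otv,qtv
∂3: piv[aoqt,dgor,dgtv,goqt,gqtv,ioqt,oqtv] rk=7
∂2c = {a,d} + {a,r} + {d,g} + {d,o} + {d,r} + {g,t} + {o,t}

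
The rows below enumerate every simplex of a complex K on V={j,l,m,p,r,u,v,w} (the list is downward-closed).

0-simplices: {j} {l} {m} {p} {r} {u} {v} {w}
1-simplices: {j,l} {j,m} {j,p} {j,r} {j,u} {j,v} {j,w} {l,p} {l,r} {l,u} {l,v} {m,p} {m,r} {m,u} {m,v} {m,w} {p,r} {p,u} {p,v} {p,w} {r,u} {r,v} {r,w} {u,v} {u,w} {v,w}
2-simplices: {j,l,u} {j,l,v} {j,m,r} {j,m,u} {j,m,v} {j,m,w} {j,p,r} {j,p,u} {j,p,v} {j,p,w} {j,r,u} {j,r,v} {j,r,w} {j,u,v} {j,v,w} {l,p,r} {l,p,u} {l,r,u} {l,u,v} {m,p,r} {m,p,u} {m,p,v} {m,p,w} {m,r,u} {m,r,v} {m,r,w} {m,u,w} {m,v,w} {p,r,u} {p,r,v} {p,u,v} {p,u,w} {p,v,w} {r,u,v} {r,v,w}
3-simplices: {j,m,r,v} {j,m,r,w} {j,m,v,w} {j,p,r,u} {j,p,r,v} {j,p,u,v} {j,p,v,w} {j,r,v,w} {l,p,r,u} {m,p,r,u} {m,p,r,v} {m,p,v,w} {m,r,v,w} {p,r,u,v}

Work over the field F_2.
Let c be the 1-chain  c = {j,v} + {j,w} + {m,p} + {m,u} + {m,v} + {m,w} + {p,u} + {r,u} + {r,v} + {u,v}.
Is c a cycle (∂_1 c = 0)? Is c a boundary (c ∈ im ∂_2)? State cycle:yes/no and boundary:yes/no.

cycle:yes boundary:yes

n_0=8 n_1=26 n_2=35 n_3=14  [Z2]
∂1: piv[jl,jm,jp,jr,ju,jv,jw] rk=7  ker:lp,lr,lu,lv,mp,mr,mu,mv,mw,pr,pu,pv,pw,ru,rv,rw,uv,uw,vw
∂2: piv[jlu,jlv,jmr,jmu,jmv,jmw,jpr,jpu,jpv,jpw,jru,jrv,jrw,juv,jvw,lpr,lpu,mpr,muw] rk=19  ker:lru,luv,mpu,mpv,mpw,mru,mrv,mrw,mvw,pru,prv,puv,puw,pvw,ruv,rvw
∂3: piv[jmrv,jmrw,jmvw,jpru,jprv,jpuv,jpvw,jrvw,lpru,mpru,mprv,mpvw,pruv] rk=13  ker:mrvw
∂1c = 0
c vs im∂2: reduces to 0 ⇒ boundary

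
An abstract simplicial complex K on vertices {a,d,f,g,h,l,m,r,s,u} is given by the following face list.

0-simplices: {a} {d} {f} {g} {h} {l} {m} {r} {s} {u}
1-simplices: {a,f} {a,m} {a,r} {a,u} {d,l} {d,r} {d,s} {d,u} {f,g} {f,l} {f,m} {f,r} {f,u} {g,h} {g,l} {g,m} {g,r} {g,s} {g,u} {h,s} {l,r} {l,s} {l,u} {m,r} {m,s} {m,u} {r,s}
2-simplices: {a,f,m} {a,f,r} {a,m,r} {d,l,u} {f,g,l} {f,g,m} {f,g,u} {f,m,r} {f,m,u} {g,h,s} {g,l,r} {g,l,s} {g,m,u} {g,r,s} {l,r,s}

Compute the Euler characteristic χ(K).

χ(K)=-2

n_0=10 n_1=27 n_2=15
χ=+10−27+15=-2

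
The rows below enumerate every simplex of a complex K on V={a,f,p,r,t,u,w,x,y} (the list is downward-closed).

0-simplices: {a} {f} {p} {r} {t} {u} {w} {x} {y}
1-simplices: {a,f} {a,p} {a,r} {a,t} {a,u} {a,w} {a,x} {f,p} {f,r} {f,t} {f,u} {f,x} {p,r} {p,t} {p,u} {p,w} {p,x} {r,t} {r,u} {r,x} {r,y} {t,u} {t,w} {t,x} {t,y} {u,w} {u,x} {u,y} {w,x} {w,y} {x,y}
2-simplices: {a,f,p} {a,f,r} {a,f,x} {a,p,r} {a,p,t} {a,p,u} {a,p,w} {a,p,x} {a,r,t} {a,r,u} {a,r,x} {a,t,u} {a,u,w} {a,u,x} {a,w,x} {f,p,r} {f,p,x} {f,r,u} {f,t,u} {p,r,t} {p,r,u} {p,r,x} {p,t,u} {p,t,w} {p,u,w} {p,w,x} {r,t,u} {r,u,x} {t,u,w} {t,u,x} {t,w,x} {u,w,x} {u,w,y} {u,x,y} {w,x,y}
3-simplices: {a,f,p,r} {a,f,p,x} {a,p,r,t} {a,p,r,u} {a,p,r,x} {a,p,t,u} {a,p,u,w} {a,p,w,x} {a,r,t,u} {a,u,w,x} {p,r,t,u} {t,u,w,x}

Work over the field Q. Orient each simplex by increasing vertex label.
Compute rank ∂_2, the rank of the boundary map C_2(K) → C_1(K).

rank∂_2=21

n_0=9 n_1=31 n_2=35 n_3=12  [Q]
∂1: piv[af,ap,ar,at,au,aw,ax,ry] rk=8  ker:fp,fr,ft,fu,fx,pr,pt,pu,pw,px,rt,ru,rx,tu,tw,tx,ty,uw,ux,uy,wx,wy,xy
∂2: piv[afp,afr,afx,apr,apt,apu,apw,apx,art,aru,arx,atu,auw,aux,awx,fru,ftu,ptw,tux,uwy,uxy] rk=21  ker:fpr,fpx,prt,pru,prx,ptu,puw,pwx,rtu,rux,tuw,twx,uwx,wxy
∂3: piv[afpr,afpx,aprt,apru,aprx,aptu,apuw,apwx,artu,auwx,tuwx] rk=11  ker:prtu
rk∂_2=21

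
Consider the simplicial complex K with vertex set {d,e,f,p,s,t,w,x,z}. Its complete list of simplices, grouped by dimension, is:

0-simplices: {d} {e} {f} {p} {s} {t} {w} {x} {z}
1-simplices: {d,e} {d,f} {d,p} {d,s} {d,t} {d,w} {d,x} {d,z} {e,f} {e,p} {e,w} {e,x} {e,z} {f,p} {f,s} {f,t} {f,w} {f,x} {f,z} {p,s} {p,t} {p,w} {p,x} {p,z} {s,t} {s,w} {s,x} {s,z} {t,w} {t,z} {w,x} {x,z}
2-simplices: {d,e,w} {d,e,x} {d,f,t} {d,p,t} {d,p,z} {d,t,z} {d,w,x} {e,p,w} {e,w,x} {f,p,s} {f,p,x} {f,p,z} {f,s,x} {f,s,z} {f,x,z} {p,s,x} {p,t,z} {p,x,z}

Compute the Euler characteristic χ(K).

n_0=9 n_1=32 n_2=18
χ=+9−32+18=-5

χ(K)=-5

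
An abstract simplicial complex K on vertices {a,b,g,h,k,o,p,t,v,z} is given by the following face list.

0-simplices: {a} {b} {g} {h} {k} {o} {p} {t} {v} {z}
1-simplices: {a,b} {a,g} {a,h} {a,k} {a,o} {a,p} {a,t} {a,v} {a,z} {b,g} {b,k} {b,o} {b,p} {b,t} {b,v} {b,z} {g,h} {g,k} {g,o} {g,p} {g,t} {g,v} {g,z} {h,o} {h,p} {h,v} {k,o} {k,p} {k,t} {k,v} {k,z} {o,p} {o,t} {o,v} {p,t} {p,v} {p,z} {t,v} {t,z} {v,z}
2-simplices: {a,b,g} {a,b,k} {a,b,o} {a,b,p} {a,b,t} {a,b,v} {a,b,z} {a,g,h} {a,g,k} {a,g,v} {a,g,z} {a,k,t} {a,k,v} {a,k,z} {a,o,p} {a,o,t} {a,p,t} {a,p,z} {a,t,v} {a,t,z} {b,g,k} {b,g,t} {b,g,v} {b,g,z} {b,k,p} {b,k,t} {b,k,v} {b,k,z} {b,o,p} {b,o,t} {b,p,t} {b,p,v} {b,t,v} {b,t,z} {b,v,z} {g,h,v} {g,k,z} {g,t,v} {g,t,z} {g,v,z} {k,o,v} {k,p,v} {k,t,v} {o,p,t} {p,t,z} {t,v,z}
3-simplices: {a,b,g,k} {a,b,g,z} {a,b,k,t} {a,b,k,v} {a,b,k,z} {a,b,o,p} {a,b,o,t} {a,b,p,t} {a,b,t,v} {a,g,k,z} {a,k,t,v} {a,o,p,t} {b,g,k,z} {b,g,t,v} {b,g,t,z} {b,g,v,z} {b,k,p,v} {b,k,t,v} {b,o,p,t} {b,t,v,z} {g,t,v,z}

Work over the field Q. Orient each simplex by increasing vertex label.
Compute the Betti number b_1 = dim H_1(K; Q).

n_0=10 n_1=40 n_2=46 n_3=21  [Q]
∂1: piv[ab,ag,ah,ak,ao,ap,at,av,az] rk=9  ker:bg,bk,bo,bp,bt,bv,bz,gh,gk,go,gp,gt,gv,gz,ho,hp,hv,ko,kp,kt,kv,kz,op,ot,ov,pt,pv,pz,tv,tz,vz
∂2: piv[abg,abk,abo,abp,abt,abv,abz,agh,agk,agv,agz,akt,akv,akz,aop,aot,apt,apz,atv,atz,bgt,bkp,bpv,bvz,ghv,kov] rk=26  ker:bgk,bgv,bgz,bkt,bkv,bkz,bop,bot,bpt,btv,btz,gkz,gtv,gtz,gvz,kpv,ktv,opt,ptz,tvz
∂3: piv[abgk,abgz,abkt,abkv,abkz,abop,abot,abpt,abtv,agkz,aktv,aopt,bgtv,bgtz,bgvz,bkpv,btvz] rk=17  ker:bgkz,bktv,bopt,gtvz
b_1=(40−9)−26=5

b_1=5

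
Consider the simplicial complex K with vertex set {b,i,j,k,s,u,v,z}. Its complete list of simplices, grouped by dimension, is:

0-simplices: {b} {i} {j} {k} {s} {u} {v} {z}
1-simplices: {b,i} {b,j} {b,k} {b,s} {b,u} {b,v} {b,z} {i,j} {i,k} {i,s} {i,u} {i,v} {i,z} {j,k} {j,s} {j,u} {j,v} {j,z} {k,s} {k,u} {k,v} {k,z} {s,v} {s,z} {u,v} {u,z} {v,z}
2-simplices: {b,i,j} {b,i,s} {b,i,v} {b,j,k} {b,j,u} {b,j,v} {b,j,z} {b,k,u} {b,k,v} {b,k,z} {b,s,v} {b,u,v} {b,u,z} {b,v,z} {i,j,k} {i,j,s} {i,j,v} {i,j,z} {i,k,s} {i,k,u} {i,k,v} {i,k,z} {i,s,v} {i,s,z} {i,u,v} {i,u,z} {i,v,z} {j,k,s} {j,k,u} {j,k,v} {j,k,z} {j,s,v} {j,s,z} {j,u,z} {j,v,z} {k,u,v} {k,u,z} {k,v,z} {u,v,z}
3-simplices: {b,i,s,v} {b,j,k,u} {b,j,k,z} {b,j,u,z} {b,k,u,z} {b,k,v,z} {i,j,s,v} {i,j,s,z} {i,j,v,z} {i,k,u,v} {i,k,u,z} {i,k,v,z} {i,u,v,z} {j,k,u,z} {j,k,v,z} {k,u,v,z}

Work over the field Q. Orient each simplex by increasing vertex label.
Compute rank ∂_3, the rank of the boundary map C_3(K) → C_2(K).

rank∂_3=14

n_0=8 n_1=27 n_2=39 n_3=16  [Q]
∂1: piv[bi,bj,bk,bs,bu,bv,bz] rk=7  ker:ij,ik,is,iu,iv,iz,jk,js,ju,jv,jz,ks,ku,kv,kz,sv,sz,uv,uz,vz
∂2: piv[bij,bis,biv,bjk,bju,bjv,bjz,bku,bkv,bkz,bsv,buv,buz,bvz,ijk,ijs,ijz,iks,iku,isz] rk=20  ker:ijv,ikv,ikz,isv,iuv,iuz,ivz,jks,jku,jkv,jkz,jsv,jsz,juz,jvz,kuv,kuz,kvz,uvz
∂3: piv[bisv,bjku,bjkz,bjuz,bkuz,bkvz,ijsv,ijsz,ijvz,ikuv,ikuz,ikvz,iuvz,jkvz] rk=14  ker:jkuz,kuvz
rk∂_3=14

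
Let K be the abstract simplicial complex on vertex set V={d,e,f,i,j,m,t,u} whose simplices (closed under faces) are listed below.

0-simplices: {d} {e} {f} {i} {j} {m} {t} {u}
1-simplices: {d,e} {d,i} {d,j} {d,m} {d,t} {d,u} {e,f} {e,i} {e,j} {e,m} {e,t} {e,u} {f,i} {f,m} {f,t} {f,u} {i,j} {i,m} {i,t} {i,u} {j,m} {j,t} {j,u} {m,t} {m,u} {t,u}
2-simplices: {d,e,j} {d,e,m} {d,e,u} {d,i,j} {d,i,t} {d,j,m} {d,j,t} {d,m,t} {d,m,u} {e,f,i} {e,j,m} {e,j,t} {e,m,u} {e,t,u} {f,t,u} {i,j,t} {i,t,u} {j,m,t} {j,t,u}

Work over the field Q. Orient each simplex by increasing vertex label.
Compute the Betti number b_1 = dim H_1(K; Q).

b_1=4

n_0=8 n_1=26 n_2=19  [Q]
∂1: piv[de,di,dj,dm,dt,du,ef] rk=7  ker:ei,ej,em,et,eu,fi,fm,ft,fu,ij,im,it,iu,jm,jt,ju,mt,mu,tu
∂2: piv[dej,dem,deu,dij,dit,djm,djt,dmt,dmu,efi,ejt,etu,ftu,itu,jtu] rk=15  ker:ejm,emu,ijt,jmt
b_1=(26−7)−15=4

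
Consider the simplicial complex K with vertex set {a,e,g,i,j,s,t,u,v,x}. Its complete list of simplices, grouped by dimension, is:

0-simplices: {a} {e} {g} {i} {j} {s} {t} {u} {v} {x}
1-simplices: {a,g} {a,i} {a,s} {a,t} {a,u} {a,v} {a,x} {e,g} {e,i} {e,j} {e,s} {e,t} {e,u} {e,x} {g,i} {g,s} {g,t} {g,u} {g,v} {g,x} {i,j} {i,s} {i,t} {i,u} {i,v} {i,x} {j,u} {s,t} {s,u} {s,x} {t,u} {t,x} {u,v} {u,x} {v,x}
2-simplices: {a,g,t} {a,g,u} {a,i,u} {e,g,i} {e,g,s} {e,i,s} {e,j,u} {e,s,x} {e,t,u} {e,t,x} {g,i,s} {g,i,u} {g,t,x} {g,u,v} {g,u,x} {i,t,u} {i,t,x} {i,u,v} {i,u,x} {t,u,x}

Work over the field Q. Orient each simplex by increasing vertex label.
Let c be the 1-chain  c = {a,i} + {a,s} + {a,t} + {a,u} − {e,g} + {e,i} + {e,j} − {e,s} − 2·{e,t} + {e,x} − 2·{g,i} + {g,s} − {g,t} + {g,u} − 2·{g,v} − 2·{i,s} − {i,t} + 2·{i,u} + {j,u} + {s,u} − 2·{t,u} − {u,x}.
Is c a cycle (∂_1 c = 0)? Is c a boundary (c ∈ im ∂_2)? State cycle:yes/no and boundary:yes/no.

n_0=10 n_1=35 n_2=20  [Q]
∂1: piv[ag,ai,as,at,au,av,ax,eg,ej] rk=9  ker:ei,es,et,eu,ex,gi,gs,gt,gu,gv,gx,ij,is,it,iu,iv,ix,ju,st,su,sx,tu,tx,uv,ux,vx
∂2: piv[agt,agu,aiu,egi,egs,eis,eju,esx,etu,etx,giu,gtx,guv,gux,itu,itx,iuv,iux] rk=18  ker:gis,tux
∂1c = −4·{a} + {e} + 2·{g} + {i} − 2·{s} − {t} + 5·{u} − 2·{v}

cycle:no boundary:no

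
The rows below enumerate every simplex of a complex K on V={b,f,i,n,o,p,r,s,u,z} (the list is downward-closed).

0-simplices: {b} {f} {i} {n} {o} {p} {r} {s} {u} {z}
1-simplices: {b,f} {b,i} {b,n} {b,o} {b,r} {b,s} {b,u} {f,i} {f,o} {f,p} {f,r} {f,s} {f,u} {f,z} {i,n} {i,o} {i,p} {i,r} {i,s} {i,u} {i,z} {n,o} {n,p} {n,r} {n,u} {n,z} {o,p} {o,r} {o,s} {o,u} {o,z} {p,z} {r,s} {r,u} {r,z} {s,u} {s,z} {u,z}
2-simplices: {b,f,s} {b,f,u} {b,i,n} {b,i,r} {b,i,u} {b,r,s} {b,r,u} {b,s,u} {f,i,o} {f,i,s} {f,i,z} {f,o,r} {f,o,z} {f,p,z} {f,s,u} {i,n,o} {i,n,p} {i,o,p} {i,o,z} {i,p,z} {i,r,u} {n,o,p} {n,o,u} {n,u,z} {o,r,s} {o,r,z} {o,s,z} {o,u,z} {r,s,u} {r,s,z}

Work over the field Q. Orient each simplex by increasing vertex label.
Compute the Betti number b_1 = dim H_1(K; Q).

n_0=10 n_1=38 n_2=30  [Q]
∂1: piv[bf,bi,bn,bo,br,bs,bu,fp,fz] rk=9  ker:fi,fo,fr,fs,fu,in,io,ip,ir,is,iu,iz,no,np,nr,nu,nz,op,or,os,ou,oz,pz,rs,ru,rz,su,sz,uz
∂2: piv[bfs,bfu,bin,bir,biu,brs,bru,bsu,fio,fis,fiz,for,foz,fpz,ino,inp,iop,ipz,nou,nuz,ors,orz,osz,ouz] rk=24  ker:fsu,ioz,iru,nop,rsu,rsz
b_1=(38−9)−24=5

b_1=5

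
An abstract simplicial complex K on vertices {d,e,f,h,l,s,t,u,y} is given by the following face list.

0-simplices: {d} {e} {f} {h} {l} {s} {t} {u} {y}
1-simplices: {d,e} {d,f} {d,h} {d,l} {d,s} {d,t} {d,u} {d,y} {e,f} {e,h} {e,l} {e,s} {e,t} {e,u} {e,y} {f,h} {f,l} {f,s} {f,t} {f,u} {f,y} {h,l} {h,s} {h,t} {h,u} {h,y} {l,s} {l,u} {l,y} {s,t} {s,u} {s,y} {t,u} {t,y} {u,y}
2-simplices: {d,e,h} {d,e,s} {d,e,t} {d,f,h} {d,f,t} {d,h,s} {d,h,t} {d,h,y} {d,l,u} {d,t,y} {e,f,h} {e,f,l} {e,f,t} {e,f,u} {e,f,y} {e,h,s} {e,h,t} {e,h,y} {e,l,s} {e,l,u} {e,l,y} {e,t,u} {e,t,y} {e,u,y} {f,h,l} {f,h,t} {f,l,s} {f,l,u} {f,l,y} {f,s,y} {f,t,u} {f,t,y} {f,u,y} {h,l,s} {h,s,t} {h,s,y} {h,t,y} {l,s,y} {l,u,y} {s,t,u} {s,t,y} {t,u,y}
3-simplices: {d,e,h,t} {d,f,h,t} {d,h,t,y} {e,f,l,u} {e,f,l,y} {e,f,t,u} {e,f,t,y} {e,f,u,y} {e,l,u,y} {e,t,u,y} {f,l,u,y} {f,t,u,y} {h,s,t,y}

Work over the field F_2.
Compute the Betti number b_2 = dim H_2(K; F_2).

b_2=6

n_0=9 n_1=35 n_2=42 n_3=13  [Z2]
∂1: piv[de,df,dh,dl,ds,dt,du,dy] rk=8  ker:ef,eh,el,es,et,eu,ey,fh,fl,fs,ft,fu,fy,hl,hs,ht,hu,hy,ls,lu,ly,st,su,sy,tu,ty,uy
∂2: piv[deh,des,det,dfh,dft,dhs,dht,dhy,dlu,dty,efh,efl,efu,efy,ehy,els,elu,ely,etu,euy,fhl,fls,fsy,hst,stu] rk=25  ker:eft,ehs,eht,ety,fht,flu,fly,ftu,fty,fuy,hls,hsy,hty,lsy,luy,sty,tuy
∂3: piv[deht,dfht,dhty,eflu,efly,eftu,efty,efuy,eluy,etuy,hsty] rk=11  ker:fluy,ftuy
b_2=(42−25)−11=6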